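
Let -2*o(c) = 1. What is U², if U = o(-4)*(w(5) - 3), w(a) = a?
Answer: 1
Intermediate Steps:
o(c) = -½ (o(c) = -½*1 = -½)
U = -1 (U = -(5 - 3)/2 = -½*2 = -1)
U² = (-1)² = 1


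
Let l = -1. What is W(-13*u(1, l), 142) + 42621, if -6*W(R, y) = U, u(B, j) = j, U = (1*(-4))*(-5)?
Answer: 127853/3 ≈ 42618.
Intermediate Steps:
U = 20 (U = -4*(-5) = 20)
W(R, y) = -10/3 (W(R, y) = -⅙*20 = -10/3)
W(-13*u(1, l), 142) + 42621 = -10/3 + 42621 = 127853/3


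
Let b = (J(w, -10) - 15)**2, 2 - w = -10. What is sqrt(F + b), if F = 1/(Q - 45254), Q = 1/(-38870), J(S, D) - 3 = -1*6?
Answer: sqrt(1002508370277081669494)/1759022981 ≈ 18.000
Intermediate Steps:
w = 12 (w = 2 - 1*(-10) = 2 + 10 = 12)
J(S, D) = -3 (J(S, D) = 3 - 1*6 = 3 - 6 = -3)
Q = -1/38870 ≈ -2.5727e-5
b = 324 (b = (-3 - 15)**2 = (-18)**2 = 324)
F = -38870/1759022981 (F = 1/(-1/38870 - 45254) = 1/(-1759022981/38870) = -38870/1759022981 ≈ -2.2097e-5)
sqrt(F + b) = sqrt(-38870/1759022981 + 324) = sqrt(569923406974/1759022981) = sqrt(1002508370277081669494)/1759022981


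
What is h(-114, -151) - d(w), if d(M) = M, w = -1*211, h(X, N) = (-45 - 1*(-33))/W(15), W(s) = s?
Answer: 1051/5 ≈ 210.20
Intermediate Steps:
h(X, N) = -4/5 (h(X, N) = (-45 - 1*(-33))/15 = (-45 + 33)*(1/15) = -12*1/15 = -4/5)
w = -211
h(-114, -151) - d(w) = -4/5 - 1*(-211) = -4/5 + 211 = 1051/5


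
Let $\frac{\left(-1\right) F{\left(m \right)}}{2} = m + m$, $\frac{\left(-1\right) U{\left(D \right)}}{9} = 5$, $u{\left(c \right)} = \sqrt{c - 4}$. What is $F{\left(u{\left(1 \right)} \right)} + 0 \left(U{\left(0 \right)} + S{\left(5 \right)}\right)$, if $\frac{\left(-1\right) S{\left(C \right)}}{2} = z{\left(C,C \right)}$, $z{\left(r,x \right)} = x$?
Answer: $- 4 i \sqrt{3} \approx - 6.9282 i$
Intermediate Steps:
$u{\left(c \right)} = \sqrt{-4 + c}$
$U{\left(D \right)} = -45$ ($U{\left(D \right)} = \left(-9\right) 5 = -45$)
$S{\left(C \right)} = - 2 C$
$F{\left(m \right)} = - 4 m$ ($F{\left(m \right)} = - 2 \left(m + m\right) = - 2 \cdot 2 m = - 4 m$)
$F{\left(u{\left(1 \right)} \right)} + 0 \left(U{\left(0 \right)} + S{\left(5 \right)}\right) = - 4 \sqrt{-4 + 1} + 0 \left(-45 - 10\right) = - 4 \sqrt{-3} + 0 \left(-45 - 10\right) = - 4 i \sqrt{3} + 0 \left(-55\right) = - 4 i \sqrt{3} + 0 = - 4 i \sqrt{3}$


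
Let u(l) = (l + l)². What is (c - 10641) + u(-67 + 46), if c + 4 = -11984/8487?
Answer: -75385031/8487 ≈ -8882.4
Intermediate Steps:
u(l) = 4*l² (u(l) = (2*l)² = 4*l²)
c = -45932/8487 (c = -4 - 11984/8487 = -45932/8487 ≈ -5.4120)
(c - 10641) + u(-67 + 46) = (-45932/8487 - 10641) + 4*(-67 + 46)² = -90356099/8487 + 4*(-21)² = -90356099/8487 + 4*441 = -90356099/8487 + 1764 = -75385031/8487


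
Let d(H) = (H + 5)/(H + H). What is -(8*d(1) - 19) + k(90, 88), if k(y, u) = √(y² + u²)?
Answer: -5 + 2*√3961 ≈ 120.87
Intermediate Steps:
d(H) = (5 + H)/(2*H) (d(H) = (5 + H)/((2*H)) = (5 + H)*(1/(2*H)) = (5 + H)/(2*H))
k(y, u) = √(u² + y²)
-(8*d(1) - 19) + k(90, 88) = -(8*((½)*(5 + 1)/1) - 19) + √(88² + 90²) = -(8*((½)*1*6) - 19) + √(7744 + 8100) = -(8*3 - 19) + √15844 = -(24 - 19) + 2*√3961 = -1*5 + 2*√3961 = -5 + 2*√3961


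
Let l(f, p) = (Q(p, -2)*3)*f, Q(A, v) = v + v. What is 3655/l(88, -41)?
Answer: -3655/1056 ≈ -3.4612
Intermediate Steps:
Q(A, v) = 2*v
l(f, p) = -12*f (l(f, p) = ((2*(-2))*3)*f = (-4*3)*f = -12*f)
3655/l(88, -41) = 3655/((-12*88)) = 3655/(-1056) = 3655*(-1/1056) = -3655/1056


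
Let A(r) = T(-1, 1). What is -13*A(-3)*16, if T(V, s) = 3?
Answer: -624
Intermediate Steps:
A(r) = 3
-13*A(-3)*16 = -13*3*16 = -39*16 = -624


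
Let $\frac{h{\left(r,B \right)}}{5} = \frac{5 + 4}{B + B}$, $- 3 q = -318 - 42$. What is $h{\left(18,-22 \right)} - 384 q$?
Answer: $- \frac{2027565}{44} \approx -46081.0$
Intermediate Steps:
$q = 120$ ($q = - \frac{-318 - 42}{3} = \left(- \frac{1}{3}\right) \left(-360\right) = 120$)
$h{\left(r,B \right)} = \frac{45}{2 B}$ ($h{\left(r,B \right)} = 5 \frac{5 + 4}{B + B} = 5 \frac{9}{2 B} = \frac{45}{2 B}$)
$h{\left(18,-22 \right)} - 384 q = \frac{45}{2 \left(-22\right)} - 46080 = \frac{45}{2} \left(- \frac{1}{22}\right) - 46080 = - \frac{45}{44} - 46080 = - \frac{2027565}{44}$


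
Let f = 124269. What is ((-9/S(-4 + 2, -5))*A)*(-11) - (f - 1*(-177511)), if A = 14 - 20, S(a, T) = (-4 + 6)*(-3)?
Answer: -301681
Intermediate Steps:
S(a, T) = -6 (S(a, T) = 2*(-3) = -6)
A = -6
((-9/S(-4 + 2, -5))*A)*(-11) - (f - 1*(-177511)) = (-9/(-6)*(-6))*(-11) - (124269 - 1*(-177511)) = (-9*(-⅙)*(-6))*(-11) - (124269 + 177511) = ((3/2)*(-6))*(-11) - 1*301780 = -9*(-11) - 301780 = 99 - 301780 = -301681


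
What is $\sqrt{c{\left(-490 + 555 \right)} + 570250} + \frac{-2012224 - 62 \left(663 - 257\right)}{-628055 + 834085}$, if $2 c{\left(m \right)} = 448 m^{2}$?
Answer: $- \frac{1018698}{103015} + 5 \sqrt{60666} \approx 1221.6$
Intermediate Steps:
$c{\left(m \right)} = 224 m^{2}$ ($c{\left(m \right)} = \frac{448 m^{2}}{2} = 224 m^{2}$)
$\sqrt{c{\left(-490 + 555 \right)} + 570250} + \frac{-2012224 - 62 \left(663 - 257\right)}{-628055 + 834085} = \sqrt{224 \left(-490 + 555\right)^{2} + 570250} + \frac{-2012224 - 62 \left(663 - 257\right)}{-628055 + 834085} = \sqrt{224 \cdot 65^{2} + 570250} + \frac{-2012224 - 25172}{206030} = \sqrt{224 \cdot 4225 + 570250} + \left(-2012224 - 25172\right) \frac{1}{206030} = \sqrt{946400 + 570250} - \frac{1018698}{103015} = \sqrt{1516650} - \frac{1018698}{103015} = 5 \sqrt{60666} - \frac{1018698}{103015} = - \frac{1018698}{103015} + 5 \sqrt{60666}$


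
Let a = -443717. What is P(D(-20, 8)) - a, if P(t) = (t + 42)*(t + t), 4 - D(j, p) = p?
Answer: 443413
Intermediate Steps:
D(j, p) = 4 - p
P(t) = 2*t*(42 + t) (P(t) = (42 + t)*(2*t) = 2*t*(42 + t))
P(D(-20, 8)) - a = 2*(4 - 1*8)*(42 + (4 - 1*8)) - 1*(-443717) = 2*(4 - 8)*(42 + (4 - 8)) + 443717 = 2*(-4)*(42 - 4) + 443717 = 2*(-4)*38 + 443717 = -304 + 443717 = 443413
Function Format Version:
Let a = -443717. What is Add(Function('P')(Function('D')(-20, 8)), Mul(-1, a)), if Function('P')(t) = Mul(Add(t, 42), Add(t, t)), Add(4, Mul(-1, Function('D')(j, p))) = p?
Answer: 443413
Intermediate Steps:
Function('D')(j, p) = Add(4, Mul(-1, p))
Function('P')(t) = Mul(2, t, Add(42, t)) (Function('P')(t) = Mul(Add(42, t), Mul(2, t)) = Mul(2, t, Add(42, t)))
Add(Function('P')(Function('D')(-20, 8)), Mul(-1, a)) = Add(Mul(2, Add(4, Mul(-1, 8)), Add(42, Add(4, Mul(-1, 8)))), Mul(-1, -443717)) = Add(Mul(2, Add(4, -8), Add(42, Add(4, -8))), 443717) = Add(Mul(2, -4, Add(42, -4)), 443717) = Add(Mul(2, -4, 38), 443717) = Add(-304, 443717) = 443413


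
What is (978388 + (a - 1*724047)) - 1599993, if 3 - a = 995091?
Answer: -2340740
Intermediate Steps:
a = -995088 (a = 3 - 1*995091 = 3 - 995091 = -995088)
(978388 + (a - 1*724047)) - 1599993 = (978388 + (-995088 - 1*724047)) - 1599993 = (978388 + (-995088 - 724047)) - 1599993 = (978388 - 1719135) - 1599993 = -740747 - 1599993 = -2340740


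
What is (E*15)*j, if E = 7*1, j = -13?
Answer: -1365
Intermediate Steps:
E = 7
(E*15)*j = (7*15)*(-13) = 105*(-13) = -1365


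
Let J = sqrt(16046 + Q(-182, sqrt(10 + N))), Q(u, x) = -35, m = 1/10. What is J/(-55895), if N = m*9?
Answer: -3*sqrt(1779)/55895 ≈ -0.0022638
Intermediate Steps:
m = 1/10 ≈ 0.10000
N = 9/10 (N = (1/10)*9 = 9/10 ≈ 0.90000)
J = 3*sqrt(1779) (J = sqrt(16046 - 35) = sqrt(16011) = 3*sqrt(1779) ≈ 126.53)
J/(-55895) = (3*sqrt(1779))/(-55895) = (3*sqrt(1779))*(-1/55895) = -3*sqrt(1779)/55895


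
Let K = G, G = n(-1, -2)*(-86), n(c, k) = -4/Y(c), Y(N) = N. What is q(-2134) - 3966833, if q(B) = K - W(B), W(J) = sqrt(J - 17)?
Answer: -3967177 - 3*I*sqrt(239) ≈ -3.9672e+6 - 46.379*I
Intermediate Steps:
n(c, k) = -4/c
W(J) = sqrt(-17 + J)
G = -344 (G = -4/(-1)*(-86) = -4*(-1)*(-86) = 4*(-86) = -344)
K = -344
q(B) = -344 - sqrt(-17 + B)
q(-2134) - 3966833 = (-344 - sqrt(-17 - 2134)) - 3966833 = (-344 - sqrt(-2151)) - 3966833 = (-344 - 3*I*sqrt(239)) - 3966833 = -3967177 - 3*I*sqrt(239)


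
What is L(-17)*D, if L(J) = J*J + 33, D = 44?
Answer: 14168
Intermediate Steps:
L(J) = 33 + J² (L(J) = J² + 33 = 33 + J²)
L(-17)*D = (33 + (-17)²)*44 = (33 + 289)*44 = 322*44 = 14168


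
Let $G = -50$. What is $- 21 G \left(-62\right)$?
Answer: $-65100$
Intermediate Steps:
$- 21 G \left(-62\right) = \left(-21\right) \left(-50\right) \left(-62\right) = 1050 \left(-62\right) = -65100$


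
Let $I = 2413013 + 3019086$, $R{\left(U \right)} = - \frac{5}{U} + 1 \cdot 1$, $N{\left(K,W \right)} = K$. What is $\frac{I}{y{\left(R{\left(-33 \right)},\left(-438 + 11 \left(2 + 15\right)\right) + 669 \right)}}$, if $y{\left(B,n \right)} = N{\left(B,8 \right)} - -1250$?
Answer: $\frac{179259267}{41288} \approx 4341.7$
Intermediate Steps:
$R{\left(U \right)} = 1 - \frac{5}{U}$ ($R{\left(U \right)} = - \frac{5}{U} + 1 = 1 - \frac{5}{U}$)
$y{\left(B,n \right)} = 1250 + B$ ($y{\left(B,n \right)} = B - -1250 = B + 1250 = 1250 + B$)
$I = 5432099$
$\frac{I}{y{\left(R{\left(-33 \right)},\left(-438 + 11 \left(2 + 15\right)\right) + 669 \right)}} = \frac{5432099}{1250 + \frac{-5 - 33}{-33}} = \frac{5432099}{1250 - - \frac{38}{33}} = \frac{5432099}{1250 + \frac{38}{33}} = \frac{5432099}{\frac{41288}{33}} = 5432099 \cdot \frac{33}{41288} = \frac{179259267}{41288}$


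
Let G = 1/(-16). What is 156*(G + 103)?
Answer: 64233/4 ≈ 16058.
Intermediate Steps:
G = -1/16 ≈ -0.062500
156*(G + 103) = 156*(-1/16 + 103) = 156*(1647/16) = 64233/4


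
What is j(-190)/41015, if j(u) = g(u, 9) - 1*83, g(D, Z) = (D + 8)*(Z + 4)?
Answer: -2449/41015 ≈ -0.059710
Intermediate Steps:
g(D, Z) = (4 + Z)*(8 + D) (g(D, Z) = (8 + D)*(4 + Z) = (4 + Z)*(8 + D))
j(u) = 21 + 13*u (j(u) = (32 + 4*u + 8*9 + u*9) - 1*83 = (32 + 4*u + 72 + 9*u) - 83 = (104 + 13*u) - 83 = 21 + 13*u)
j(-190)/41015 = (21 + 13*(-190))/41015 = (21 - 2470)*(1/41015) = -2449*1/41015 = -2449/41015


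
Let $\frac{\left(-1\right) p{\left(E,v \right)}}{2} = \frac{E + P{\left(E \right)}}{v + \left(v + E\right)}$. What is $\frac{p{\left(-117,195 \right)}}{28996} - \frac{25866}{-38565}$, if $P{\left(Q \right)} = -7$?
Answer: $\frac{5687845568}{8479916445} \approx 0.67074$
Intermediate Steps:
$p{\left(E,v \right)} = - \frac{2 \left(-7 + E\right)}{E + 2 v}$ ($p{\left(E,v \right)} = - 2 \frac{E - 7}{v + \left(v + E\right)} = - 2 \frac{-7 + E}{v + \left(E + v\right)} = - 2 \frac{-7 + E}{E + 2 v} = - \frac{2 \left(-7 + E\right)}{E + 2 v}$)
$\frac{p{\left(-117,195 \right)}}{28996} - \frac{25866}{-38565} = \frac{2 \frac{1}{-117 + 2 \cdot 195} \left(7 - -117\right)}{28996} - \frac{25866}{-38565} = \frac{2 \left(7 + 117\right)}{-117 + 390} \cdot \frac{1}{28996} - - \frac{2874}{4285} = 2 \cdot \frac{1}{273} \cdot 124 \cdot \frac{1}{28996} + \frac{2874}{4285} = \frac{248}{273} \cdot \frac{1}{28996} + \frac{2874}{4285} = \frac{62}{1978977} + \frac{2874}{4285} = \frac{5687845568}{8479916445}$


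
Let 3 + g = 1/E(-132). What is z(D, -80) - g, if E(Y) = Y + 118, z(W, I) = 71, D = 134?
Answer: 1037/14 ≈ 74.071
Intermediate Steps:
E(Y) = 118 + Y
g = -43/14 (g = -3 + 1/(118 - 132) = -3 + 1/(-14) = -3 - 1/14 = -43/14 ≈ -3.0714)
z(D, -80) - g = 71 - 1*(-43/14) = 71 + 43/14 = 1037/14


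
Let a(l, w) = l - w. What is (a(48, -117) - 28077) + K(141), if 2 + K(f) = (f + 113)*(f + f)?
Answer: 43714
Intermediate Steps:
K(f) = -2 + 2*f*(113 + f) (K(f) = -2 + (f + 113)*(f + f) = -2 + (113 + f)*(2*f) = -2 + 2*f*(113 + f))
(a(48, -117) - 28077) + K(141) = ((48 - 1*(-117)) - 28077) + (-2 + 2*141**2 + 226*141) = ((48 + 117) - 28077) + (-2 + 2*19881 + 31866) = (165 - 28077) + (-2 + 39762 + 31866) = -27912 + 71626 = 43714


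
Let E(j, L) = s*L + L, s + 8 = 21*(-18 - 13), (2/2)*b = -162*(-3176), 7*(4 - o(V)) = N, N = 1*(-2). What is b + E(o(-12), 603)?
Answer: 117738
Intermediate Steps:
N = -2
o(V) = 30/7 (o(V) = 4 - ⅐*(-2) = 4 + 2/7 = 30/7)
b = 514512 (b = -162*(-3176) = 514512)
s = -659 (s = -8 + 21*(-18 - 13) = -8 + 21*(-31) = -8 - 651 = -659)
E(j, L) = -658*L (E(j, L) = -659*L + L = -658*L)
b + E(o(-12), 603) = 514512 - 658*603 = 514512 - 396774 = 117738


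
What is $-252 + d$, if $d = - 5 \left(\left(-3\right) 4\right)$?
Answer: $-192$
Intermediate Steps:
$d = 60$ ($d = \left(-5\right) \left(-12\right) = 60$)
$-252 + d = -252 + 60 = -192$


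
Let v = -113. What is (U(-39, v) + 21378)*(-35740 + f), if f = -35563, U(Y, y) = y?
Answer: -1516258295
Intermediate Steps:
(U(-39, v) + 21378)*(-35740 + f) = (-113 + 21378)*(-35740 - 35563) = 21265*(-71303) = -1516258295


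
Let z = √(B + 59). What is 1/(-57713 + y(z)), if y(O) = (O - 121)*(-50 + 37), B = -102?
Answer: I/(-56140*I + 13*√43) ≈ -1.7813e-5 + 2.7048e-8*I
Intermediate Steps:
z = I*√43 (z = √(-102 + 59) = √(-43) = I*√43 ≈ 6.5574*I)
y(O) = 1573 - 13*O (y(O) = (-121 + O)*(-13) = 1573 - 13*O)
1/(-57713 + y(z)) = 1/(-57713 + (1573 - 13*I*√43)) = 1/(-56140 - 13*I*√43)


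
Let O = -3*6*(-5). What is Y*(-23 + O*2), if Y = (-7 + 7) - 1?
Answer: -157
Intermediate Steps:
Y = -1 (Y = 0 - 1 = -1)
O = 90 (O = -18*(-5) = 90)
Y*(-23 + O*2) = -(-23 + 90*2) = -(-23 + 180) = -1*157 = -157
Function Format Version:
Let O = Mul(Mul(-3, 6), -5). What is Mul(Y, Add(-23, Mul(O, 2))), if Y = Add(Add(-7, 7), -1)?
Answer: -157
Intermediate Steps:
Y = -1 (Y = Add(0, -1) = -1)
O = 90 (O = Mul(-18, -5) = 90)
Mul(Y, Add(-23, Mul(O, 2))) = Mul(-1, Add(-23, Mul(90, 2))) = Mul(-1, Add(-23, 180)) = Mul(-1, 157) = -157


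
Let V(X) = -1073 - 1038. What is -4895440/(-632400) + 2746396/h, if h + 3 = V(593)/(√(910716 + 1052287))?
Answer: -63925555183715581/52215315465 + 2898820978*√1963003/6605353 ≈ -6.0940e+5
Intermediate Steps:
V(X) = -2111
h = -3 - 2111*√1963003/1963003 (h = -3 - 2111/√(910716 + 1052287) = -3 - 2111*√1963003/1963003 ≈ -4.5067)
-4895440/(-632400) + 2746396/h = -4895440/(-632400) + 2746396/(-3 - 2111*√1963003/1963003) = -4895440*(-1/632400) + 2746396/(-3 - 2111*√1963003/1963003) = 61193/7905 + 2746396/(-3 - 2111*√1963003/1963003)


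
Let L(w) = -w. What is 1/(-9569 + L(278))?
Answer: -1/9847 ≈ -0.00010155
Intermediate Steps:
1/(-9569 + L(278)) = 1/(-9569 - 1*278) = 1/(-9569 - 278) = 1/(-9847) = -1/9847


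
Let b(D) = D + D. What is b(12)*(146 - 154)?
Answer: -192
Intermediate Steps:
b(D) = 2*D
b(12)*(146 - 154) = (2*12)*(146 - 154) = 24*(-8) = -192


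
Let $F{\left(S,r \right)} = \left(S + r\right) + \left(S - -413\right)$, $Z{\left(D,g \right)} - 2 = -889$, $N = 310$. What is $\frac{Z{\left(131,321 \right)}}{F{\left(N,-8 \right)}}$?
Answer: $- \frac{887}{1025} \approx -0.86537$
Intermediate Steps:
$Z{\left(D,g \right)} = -887$ ($Z{\left(D,g \right)} = 2 - 889 = -887$)
$F{\left(S,r \right)} = 413 + r + 2 S$ ($F{\left(S,r \right)} = \left(S + r\right) + \left(S + 413\right) = \left(S + r\right) + \left(413 + S\right) = 413 + r + 2 S$)
$\frac{Z{\left(131,321 \right)}}{F{\left(N,-8 \right)}} = - \frac{887}{413 - 8 + 2 \cdot 310} = - \frac{887}{413 - 8 + 620} = - \frac{887}{1025}$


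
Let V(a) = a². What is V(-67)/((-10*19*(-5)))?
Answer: 4489/950 ≈ 4.7253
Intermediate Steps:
V(-67)/((-10*19*(-5))) = (-67)²/((-10*19*(-5))) = 4489/((-190*(-5))) = 4489/950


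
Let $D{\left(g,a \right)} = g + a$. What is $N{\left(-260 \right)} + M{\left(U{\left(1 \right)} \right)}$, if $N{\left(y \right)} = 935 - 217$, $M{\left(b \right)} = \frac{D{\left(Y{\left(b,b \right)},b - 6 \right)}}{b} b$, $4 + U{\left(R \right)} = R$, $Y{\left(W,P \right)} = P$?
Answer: $706$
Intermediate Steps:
$U{\left(R \right)} = -4 + R$
$D{\left(g,a \right)} = a + g$
$M{\left(b \right)} = -6 + 2 b$ ($M{\left(b \right)} = \frac{\left(b - 6\right) + b}{b} b = \frac{\left(-6 + b\right) + b}{b} b = \frac{-6 + 2 b}{b} b = -6 + 2 b$)
$N{\left(y \right)} = 718$
$N{\left(-260 \right)} + M{\left(U{\left(1 \right)} \right)} = 718 - \left(6 - 2 \left(-4 + 1\right)\right) = 718 + \left(-6 + 2 \left(-3\right)\right) = 718 - 12 = 706$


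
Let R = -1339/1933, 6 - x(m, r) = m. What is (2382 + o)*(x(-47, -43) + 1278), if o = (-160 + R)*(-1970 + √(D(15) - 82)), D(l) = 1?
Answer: 820593225716/1933 - 3720905001*I/1933 ≈ 4.2452e+8 - 1.9249e+6*I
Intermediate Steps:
x(m, r) = 6 - m
R = -1339/1933 (R = -1339*1/1933 = -1339/1933 ≈ -0.69271)
o = 611919430/1933 - 2795571*I/1933 (o = (-160 - 1339/1933)*(-1970 + √(1 - 82)) = -310619*(-1970 + √(-81))/1933 = -310619*(-1970 + 9*I)/1933 = 611919430/1933 - 2795571*I/1933 ≈ 3.1656e+5 - 1446.2*I)
(2382 + o)*(x(-47, -43) + 1278) = (2382 + (611919430/1933 - 2795571*I/1933))*((6 - 1*(-47)) + 1278) = (616523836/1933 - 2795571*I/1933)*((6 + 47) + 1278) = (616523836/1933 - 2795571*I/1933)*(53 + 1278) = (616523836/1933 - 2795571*I/1933)*1331 = 820593225716/1933 - 3720905001*I/1933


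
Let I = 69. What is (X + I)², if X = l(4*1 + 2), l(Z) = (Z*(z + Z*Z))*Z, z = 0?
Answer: 1863225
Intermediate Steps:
l(Z) = Z⁴ (l(Z) = (Z*(0 + Z*Z))*Z = (Z*(0 + Z²))*Z = (Z*Z²)*Z = Z³*Z = Z⁴)
X = 1296 (X = (4*1 + 2)⁴ = (4 + 2)⁴ = 6⁴ = 1296)
(X + I)² = (1296 + 69)² = 1365² = 1863225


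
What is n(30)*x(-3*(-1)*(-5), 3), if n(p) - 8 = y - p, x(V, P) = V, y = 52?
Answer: -450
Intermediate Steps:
n(p) = 60 - p (n(p) = 8 + (52 - p) = 60 - p)
n(30)*x(-3*(-1)*(-5), 3) = (60 - 1*30)*(-3*(-1)*(-5)) = (60 - 30)*(3*(-5)) = 30*(-15) = -450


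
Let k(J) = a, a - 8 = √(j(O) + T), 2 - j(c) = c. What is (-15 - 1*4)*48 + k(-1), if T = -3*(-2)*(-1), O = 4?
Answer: -904 + 2*I*√2 ≈ -904.0 + 2.8284*I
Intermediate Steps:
j(c) = 2 - c
T = -6 (T = 6*(-1) = -6)
a = 8 + 2*I*√2 (a = 8 + √((2 - 1*4) - 6) = 8 + √((2 - 4) - 6) = 8 + √(-2 - 6) = 8 + √(-8) = 8 + 2*I*√2 ≈ 8.0 + 2.8284*I)
k(J) = 8 + 2*I*√2
(-15 - 1*4)*48 + k(-1) = (-15 - 1*4)*48 + (8 + 2*I*√2) = (-15 - 4)*48 + (8 + 2*I*√2) = -19*48 + (8 + 2*I*√2) = -912 + (8 + 2*I*√2) = -904 + 2*I*√2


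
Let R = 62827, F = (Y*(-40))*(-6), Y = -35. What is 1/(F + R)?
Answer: 1/54427 ≈ 1.8373e-5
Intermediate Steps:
F = -8400 (F = -35*(-40)*(-6) = 1400*(-6) = -8400)
1/(F + R) = 1/(-8400 + 62827) = 1/54427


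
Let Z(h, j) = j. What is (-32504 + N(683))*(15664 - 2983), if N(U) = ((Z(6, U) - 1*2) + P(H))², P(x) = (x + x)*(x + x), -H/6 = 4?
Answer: 112578380001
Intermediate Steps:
H = -24 (H = -6*4 = -24)
P(x) = 4*x² (P(x) = (2*x)*(2*x) = 4*x²)
N(U) = (2302 + U)² (N(U) = ((U - 1*2) + 4*(-24)²)² = ((U - 2) + 4*576)² = ((-2 + U) + 2304)² = (2302 + U)²)
(-32504 + N(683))*(15664 - 2983) = (-32504 + (2302 + 683)²)*(15664 - 2983) = (-32504 + 2985²)*12681 = (-32504 + 8910225)*12681 = 8877721*12681 = 112578380001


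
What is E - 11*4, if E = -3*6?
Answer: -62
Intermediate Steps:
E = -18
E - 11*4 = -18 - 11*4 = -18 - 44 = -62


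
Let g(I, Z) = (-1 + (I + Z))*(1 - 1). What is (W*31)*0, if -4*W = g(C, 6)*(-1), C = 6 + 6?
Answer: 0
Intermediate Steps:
C = 12
g(I, Z) = 0 (g(I, Z) = (-1 + I + Z)*0 = 0)
W = 0 (W = -0*(-1) = -¼*0 = 0)
(W*31)*0 = (0*31)*0 = 0*0 = 0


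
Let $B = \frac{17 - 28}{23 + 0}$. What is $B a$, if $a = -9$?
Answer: $\frac{99}{23} \approx 4.3043$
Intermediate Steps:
$B = - \frac{11}{23} \approx -0.47826$
$B a = \left(- \frac{11}{23}\right) \left(-9\right) = \frac{99}{23}$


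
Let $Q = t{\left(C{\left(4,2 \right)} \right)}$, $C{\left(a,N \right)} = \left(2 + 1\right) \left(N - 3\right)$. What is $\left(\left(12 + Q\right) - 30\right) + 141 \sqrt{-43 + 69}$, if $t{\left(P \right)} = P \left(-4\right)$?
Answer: $-6 + 141 \sqrt{26} \approx 712.96$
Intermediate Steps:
$C{\left(a,N \right)} = -9 + 3 N$ ($C{\left(a,N \right)} = 3 \left(-3 + N\right) = -9 + 3 N$)
$t{\left(P \right)} = - 4 P$
$Q = 12$ ($Q = - 4 \left(-9 + 3 \cdot 2\right) = - 4 \left(-9 + 6\right) = \left(-4\right) \left(-3\right) = 12$)
$\left(\left(12 + Q\right) - 30\right) + 141 \sqrt{-43 + 69} = \left(\left(12 + 12\right) - 30\right) + 141 \sqrt{-43 + 69} = \left(24 - 30\right) + 141 \sqrt{26} = -6 + 141 \sqrt{26}$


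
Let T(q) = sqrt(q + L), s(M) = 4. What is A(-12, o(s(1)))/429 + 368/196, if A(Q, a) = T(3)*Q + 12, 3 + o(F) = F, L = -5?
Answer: 13352/7007 - 4*I*sqrt(2)/143 ≈ 1.9055 - 0.039558*I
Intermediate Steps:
o(F) = -3 + F
T(q) = sqrt(-5 + q) (T(q) = sqrt(q - 5) = sqrt(-5 + q))
A(Q, a) = 12 + I*Q*sqrt(2) (A(Q, a) = sqrt(-5 + 3)*Q + 12 = sqrt(-2)*Q + 12 = (I*sqrt(2))*Q + 12 = I*Q*sqrt(2) + 12 = 12 + I*Q*sqrt(2))
A(-12, o(s(1)))/429 + 368/196 = (12 + I*(-12)*sqrt(2))/429 + 368/196 = (12 - 12*I*sqrt(2))*(1/429) + 368*(1/196) = (4/143 - 4*I*sqrt(2)/143) + 92/49 = 13352/7007 - 4*I*sqrt(2)/143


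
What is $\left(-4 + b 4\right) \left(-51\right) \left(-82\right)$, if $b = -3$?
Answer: $-66912$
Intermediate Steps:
$\left(-4 + b 4\right) \left(-51\right) \left(-82\right) = \left(-4 - 12\right) \left(-51\right) \left(-82\right) = \left(-16\right) \left(-51\right) \left(-82\right) = 816 \left(-82\right) = -66912$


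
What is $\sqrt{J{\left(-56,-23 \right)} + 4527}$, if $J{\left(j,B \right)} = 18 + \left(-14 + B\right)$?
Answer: $14 \sqrt{23} \approx 67.142$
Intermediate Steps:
$J{\left(j,B \right)} = 4 + B$
$\sqrt{J{\left(-56,-23 \right)} + 4527} = \sqrt{\left(4 - 23\right) + 4527} = \sqrt{-19 + 4527} = \sqrt{4508} = 14 \sqrt{23}$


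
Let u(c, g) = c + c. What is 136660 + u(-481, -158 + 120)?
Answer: 135698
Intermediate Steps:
u(c, g) = 2*c
136660 + u(-481, -158 + 120) = 136660 + 2*(-481) = 136660 - 962 = 135698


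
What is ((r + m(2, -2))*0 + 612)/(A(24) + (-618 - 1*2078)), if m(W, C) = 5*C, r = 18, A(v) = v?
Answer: -153/668 ≈ -0.22904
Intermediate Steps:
((r + m(2, -2))*0 + 612)/(A(24) + (-618 - 1*2078)) = ((18 + 5*(-2))*0 + 612)/(24 + (-618 - 1*2078)) = ((18 - 10)*0 + 612)/(24 + (-618 - 2078)) = (8*0 + 612)/(24 - 2696) = (0 + 612)/(-2672) = 612*(-1/2672) = -153/668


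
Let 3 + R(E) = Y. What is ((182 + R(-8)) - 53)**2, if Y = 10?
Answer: 18496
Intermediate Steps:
R(E) = 7 (R(E) = -3 + 10 = 7)
((182 + R(-8)) - 53)**2 = ((182 + 7) - 53)**2 = (189 - 53)**2 = 136**2 = 18496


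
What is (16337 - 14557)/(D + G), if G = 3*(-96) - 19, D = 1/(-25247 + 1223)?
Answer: -42762720/7375369 ≈ -5.7980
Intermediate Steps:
D = -1/24024 (D = 1/(-24024) = -1/24024 ≈ -4.1625e-5)
G = -307 (G = -288 - 19 = -307)
(16337 - 14557)/(D + G) = (16337 - 14557)/(-1/24024 - 307) = 1780/(-7375369/24024) = 1780*(-24024/7375369) = -42762720/7375369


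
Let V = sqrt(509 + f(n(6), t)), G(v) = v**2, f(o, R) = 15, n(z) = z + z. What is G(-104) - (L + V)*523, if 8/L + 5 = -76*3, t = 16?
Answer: 2524312/233 - 1046*sqrt(131) ≈ -1138.1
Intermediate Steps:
L = -8/233 (L = 8/(-5 - 76*3) = 8/(-5 - 228) = 8/(-233) = 8*(-1/233) = -8/233 ≈ -0.034335)
n(z) = 2*z
V = 2*sqrt(131) (V = sqrt(509 + 15) = sqrt(524) = 2*sqrt(131) ≈ 22.891)
G(-104) - (L + V)*523 = (-104)**2 - (-8/233 + 2*sqrt(131))*523 = 10816 - (-4184/233 + 1046*sqrt(131)) = 10816 + (4184/233 - 1046*sqrt(131)) = 2524312/233 - 1046*sqrt(131)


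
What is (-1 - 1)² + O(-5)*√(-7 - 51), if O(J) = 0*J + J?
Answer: 4 - 5*I*√58 ≈ 4.0 - 38.079*I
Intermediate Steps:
O(J) = J (O(J) = 0 + J = J)
(-1 - 1)² + O(-5)*√(-7 - 51) = (-1 - 1)² - 5*√(-7 - 51) = (-2)² - 5*I*√58 = 4 - 5*I*√58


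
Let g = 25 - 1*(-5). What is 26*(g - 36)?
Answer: -156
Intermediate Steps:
g = 30 (g = 25 + 5 = 30)
26*(g - 36) = 26*(30 - 36) = 26*(-6) = -156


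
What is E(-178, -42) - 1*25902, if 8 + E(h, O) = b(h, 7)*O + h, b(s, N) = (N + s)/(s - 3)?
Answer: -4729110/181 ≈ -26128.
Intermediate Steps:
b(s, N) = (N + s)/(-3 + s)
E(h, O) = -8 + h + O*(7 + h)/(-3 + h) (E(h, O) = -8 + (((7 + h)/(-3 + h))*O + h) = -8 + (O*(7 + h)/(-3 + h) + h) = -8 + (h + O*(7 + h)/(-3 + h)) = -8 + h + O*(7 + h)/(-3 + h))
E(-178, -42) - 1*25902 = (-42*(7 - 178) + (-8 - 178)*(-3 - 178))/(-3 - 178) - 1*25902 = (-42*(-171) - 186*(-181))/(-181) - 25902 = -(7182 + 33666)/181 - 25902 = -1/181*40848 - 25902 = -40848/181 - 25902 = -4729110/181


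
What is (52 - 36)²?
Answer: 256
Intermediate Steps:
(52 - 36)² = 16² = 256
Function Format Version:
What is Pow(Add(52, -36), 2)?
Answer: 256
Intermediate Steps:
Pow(Add(52, -36), 2) = Pow(16, 2) = 256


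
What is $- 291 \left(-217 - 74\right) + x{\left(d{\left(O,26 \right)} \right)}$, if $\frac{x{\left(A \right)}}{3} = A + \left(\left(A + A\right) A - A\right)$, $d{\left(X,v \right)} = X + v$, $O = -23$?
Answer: $84735$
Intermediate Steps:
$x{\left(A \right)} = 6 A^{2}$ ($x{\left(A \right)} = 3 \left(A + \left(\left(A + A\right) A - A\right)\right) = 3 \left(A + \left(2 A A - A\right)\right) = 3 \left(A + \left(2 A^{2} - A\right)\right) = 3 \left(A + \left(- A + 2 A^{2}\right)\right) = 3 \cdot 2 A^{2} = 6 A^{2}$)
$- 291 \left(-217 - 74\right) + x{\left(d{\left(O,26 \right)} \right)} = - 291 \left(-217 - 74\right) + 6 \left(-23 + 26\right)^{2} = \left(-291\right) \left(-291\right) + 6 \cdot 3^{2} = 84681 + 6 \cdot 9 = 84681 + 54 = 84735$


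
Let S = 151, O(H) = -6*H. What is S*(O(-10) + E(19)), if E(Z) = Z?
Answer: 11929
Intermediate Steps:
S*(O(-10) + E(19)) = 151*(-6*(-10) + 19) = 151*(60 + 19) = 151*79 = 11929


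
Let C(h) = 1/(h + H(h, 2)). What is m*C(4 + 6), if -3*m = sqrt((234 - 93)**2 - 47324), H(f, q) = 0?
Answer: -I*sqrt(27443)/30 ≈ -5.522*I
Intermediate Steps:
C(h) = 1/h (C(h) = 1/(h + 0) = 1/h)
m = -I*sqrt(27443)/3 (m = -sqrt((234 - 93)**2 - 47324)/3 = -sqrt(141**2 - 47324)/3 = -sqrt(19881 - 47324)/3 = -I*sqrt(27443)/3 ≈ -55.22*I)
m*C(4 + 6) = (-I*sqrt(27443)/3)/(4 + 6) = -I*sqrt(27443)/3/10 = -I*sqrt(27443)/3*(1/10) = -I*sqrt(27443)/30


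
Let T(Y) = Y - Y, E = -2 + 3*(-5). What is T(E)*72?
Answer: 0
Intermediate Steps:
E = -17 (E = -2 - 15 = -17)
T(Y) = 0
T(E)*72 = 0*72 = 0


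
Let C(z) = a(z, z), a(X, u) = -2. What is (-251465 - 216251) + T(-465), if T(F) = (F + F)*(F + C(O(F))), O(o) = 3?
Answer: -33406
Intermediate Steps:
C(z) = -2
T(F) = 2*F*(-2 + F) (T(F) = (F + F)*(F - 2) = (2*F)*(-2 + F) = 2*F*(-2 + F))
(-251465 - 216251) + T(-465) = (-251465 - 216251) + 2*(-465)*(-2 - 465) = -467716 + 2*(-465)*(-467) = -467716 + 434310 = -33406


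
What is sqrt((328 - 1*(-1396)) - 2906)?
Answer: I*sqrt(1182) ≈ 34.38*I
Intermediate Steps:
sqrt((328 - 1*(-1396)) - 2906) = sqrt((328 + 1396) - 2906) = sqrt(1724 - 2906) = sqrt(-1182) = I*sqrt(1182)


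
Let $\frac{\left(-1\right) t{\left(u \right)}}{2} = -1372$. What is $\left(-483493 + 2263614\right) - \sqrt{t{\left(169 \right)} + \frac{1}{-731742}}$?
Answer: $1780121 - \frac{\sqrt{1469264796191874}}{731742} \approx 1.7801 \cdot 10^{6}$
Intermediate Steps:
$t{\left(u \right)} = 2744$ ($t{\left(u \right)} = \left(-2\right) \left(-1372\right) = 2744$)
$\left(-483493 + 2263614\right) - \sqrt{t{\left(169 \right)} + \frac{1}{-731742}} = \left(-483493 + 2263614\right) - \sqrt{2744 + \frac{1}{-731742}} = 1780121 - \sqrt{2744 - \frac{1}{731742}} = 1780121 - \sqrt{\frac{2007900047}{731742}} = 1780121 - \frac{\sqrt{1469264796191874}}{731742}$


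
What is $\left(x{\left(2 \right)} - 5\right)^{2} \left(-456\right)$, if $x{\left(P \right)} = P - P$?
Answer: $-11400$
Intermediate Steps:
$x{\left(P \right)} = 0$
$\left(x{\left(2 \right)} - 5\right)^{2} \left(-456\right) = \left(0 - 5\right)^{2} \left(-456\right) = \left(-5\right)^{2} \left(-456\right) = 25 \left(-456\right) = -11400$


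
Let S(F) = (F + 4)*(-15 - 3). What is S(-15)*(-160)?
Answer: -31680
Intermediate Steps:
S(F) = -72 - 18*F (S(F) = (4 + F)*(-18) = -72 - 18*F)
S(-15)*(-160) = (-72 - 18*(-15))*(-160) = (-72 + 270)*(-160) = 198*(-160) = -31680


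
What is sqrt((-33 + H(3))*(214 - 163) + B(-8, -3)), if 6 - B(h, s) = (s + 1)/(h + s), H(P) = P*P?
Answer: 10*I*sqrt(1474)/11 ≈ 34.902*I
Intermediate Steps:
H(P) = P**2
B(h, s) = 6 - (1 + s)/(h + s) (B(h, s) = 6 - (s + 1)/(h + s) = 6 - (1 + s)/(h + s))
sqrt((-33 + H(3))*(214 - 163) + B(-8, -3)) = sqrt((-33 + 3**2)*(214 - 163) + (-1 + 5*(-3) + 6*(-8))/(-8 - 3)) = sqrt((-33 + 9)*51 + (-1 - 15 - 48)/(-11)) = sqrt(-24*51 - 1/11*(-64)) = sqrt(-1224 + 64/11) = sqrt(-13400/11) = 10*I*sqrt(1474)/11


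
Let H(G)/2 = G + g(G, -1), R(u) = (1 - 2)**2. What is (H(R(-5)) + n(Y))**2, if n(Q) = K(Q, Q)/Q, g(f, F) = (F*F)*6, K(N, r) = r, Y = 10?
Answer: 225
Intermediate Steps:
R(u) = 1 (R(u) = (-1)**2 = 1)
g(f, F) = 6*F**2 (g(f, F) = F**2*6 = 6*F**2)
n(Q) = 1 (n(Q) = Q/Q = 1)
H(G) = 12 + 2*G (H(G) = 2*(G + 6*(-1)**2) = 2*(G + 6*1) = 2*(G + 6) = 2*(6 + G) = 12 + 2*G)
(H(R(-5)) + n(Y))**2 = ((12 + 2*1) + 1)**2 = ((12 + 2) + 1)**2 = (14 + 1)**2 = 15**2 = 225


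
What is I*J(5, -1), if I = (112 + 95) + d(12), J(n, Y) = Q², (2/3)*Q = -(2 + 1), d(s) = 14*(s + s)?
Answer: 43983/4 ≈ 10996.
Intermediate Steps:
d(s) = 28*s (d(s) = 14*(2*s) = 28*s)
Q = -9/2 (Q = 3*(-(2 + 1))/2 = 3*(-1*3)/2 = (3/2)*(-3) = -9/2 ≈ -4.5000)
J(n, Y) = 81/4 (J(n, Y) = (-9/2)² = 81/4)
I = 543 (I = (112 + 95) + 28*12 = 207 + 336 = 543)
I*J(5, -1) = 543*(81/4) = 43983/4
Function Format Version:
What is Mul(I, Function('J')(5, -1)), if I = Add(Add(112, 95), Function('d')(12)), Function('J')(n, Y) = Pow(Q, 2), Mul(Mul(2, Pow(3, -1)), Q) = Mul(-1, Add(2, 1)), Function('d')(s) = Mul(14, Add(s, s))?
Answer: Rational(43983, 4) ≈ 10996.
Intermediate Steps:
Function('d')(s) = Mul(28, s) (Function('d')(s) = Mul(14, Mul(2, s)) = Mul(28, s))
Q = Rational(-9, 2) (Q = Mul(Rational(3, 2), Mul(-1, Add(2, 1))) = Mul(Rational(3, 2), Mul(-1, 3)) = Mul(Rational(3, 2), -3) = Rational(-9, 2) ≈ -4.5000)
Function('J')(n, Y) = Rational(81, 4) (Function('J')(n, Y) = Pow(Rational(-9, 2), 2) = Rational(81, 4))
I = 543 (I = Add(Add(112, 95), Mul(28, 12)) = Add(207, 336) = 543)
Mul(I, Function('J')(5, -1)) = Mul(543, Rational(81, 4)) = Rational(43983, 4)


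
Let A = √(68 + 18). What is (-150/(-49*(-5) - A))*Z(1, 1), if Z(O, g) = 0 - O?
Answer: 36750/59939 + 150*√86/59939 ≈ 0.63633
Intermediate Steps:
Z(O, g) = -O
A = √86 ≈ 9.2736
(-150/(-49*(-5) - A))*Z(1, 1) = (-150/(-49*(-5) - √86))*(-1*1) = -150/(245 - √86)*(-1) = 150/(245 - √86)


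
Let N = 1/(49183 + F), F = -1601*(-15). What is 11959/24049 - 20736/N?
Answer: -36502383312713/24049 ≈ -1.5178e+9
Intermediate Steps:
F = 24015
N = 1/73198 (N = 1/(49183 + 24015) = 1/73198 ≈ 1.3662e-5)
11959/24049 - 20736/N = 11959/24049 - 20736/1/73198 = 11959*(1/24049) - 20736*73198 = 11959/24049 - 1517833728 = -36502383312713/24049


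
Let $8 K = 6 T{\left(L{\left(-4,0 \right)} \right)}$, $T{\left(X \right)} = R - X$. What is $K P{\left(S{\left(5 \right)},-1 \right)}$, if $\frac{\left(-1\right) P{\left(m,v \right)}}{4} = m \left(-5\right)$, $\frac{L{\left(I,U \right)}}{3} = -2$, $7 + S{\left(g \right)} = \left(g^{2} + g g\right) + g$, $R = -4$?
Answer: $1440$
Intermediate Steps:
$S{\left(g \right)} = -7 + g + 2 g^{2}$ ($S{\left(g \right)} = -7 + \left(\left(g^{2} + g g\right) + g\right) = -7 + \left(\left(g^{2} + g^{2}\right) + g\right) = -7 + \left(2 g^{2} + g\right) = -7 + \left(g + 2 g^{2}\right) = -7 + g + 2 g^{2}$)
$L{\left(I,U \right)} = -6$ ($L{\left(I,U \right)} = 3 \left(-2\right) = -6$)
$P{\left(m,v \right)} = 20 m$ ($P{\left(m,v \right)} = - 4 m \left(-5\right) = - 4 \left(- 5 m\right) = 20 m$)
$T{\left(X \right)} = -4 - X$
$K = \frac{3}{2}$ ($K = \frac{6 \left(-4 - -6\right)}{8} = \frac{6 \left(-4 + 6\right)}{8} = \frac{6 \cdot 2}{8} = \frac{1}{8} \cdot 12 = \frac{3}{2} \approx 1.5$)
$K P{\left(S{\left(5 \right)},-1 \right)} = \frac{3 \cdot 20 \left(-7 + 5 + 2 \cdot 5^{2}\right)}{2} = \frac{3 \cdot 20 \left(-7 + 5 + 2 \cdot 25\right)}{2} = \frac{3 \cdot 20 \left(-7 + 5 + 50\right)}{2} = \frac{3 \cdot 20 \cdot 48}{2} = \frac{3}{2} \cdot 960 = 1440$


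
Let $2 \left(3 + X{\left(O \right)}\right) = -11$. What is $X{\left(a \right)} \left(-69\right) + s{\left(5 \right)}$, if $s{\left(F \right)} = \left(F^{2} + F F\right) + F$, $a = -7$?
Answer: $\frac{1283}{2} \approx 641.5$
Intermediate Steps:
$X{\left(O \right)} = - \frac{17}{2}$ ($X{\left(O \right)} = -3 + \frac{1}{2} \left(-11\right) = -3 - \frac{11}{2} = - \frac{17}{2}$)
$s{\left(F \right)} = F + 2 F^{2}$ ($s{\left(F \right)} = \left(F^{2} + F^{2}\right) + F = 2 F^{2} + F = F + 2 F^{2}$)
$X{\left(a \right)} \left(-69\right) + s{\left(5 \right)} = \left(- \frac{17}{2}\right) \left(-69\right) + 5 \left(1 + 2 \cdot 5\right) = \frac{1173}{2} + 5 \left(1 + 10\right) = \frac{1173}{2} + 5 \cdot 11 = \frac{1173}{2} + 55 = \frac{1283}{2}$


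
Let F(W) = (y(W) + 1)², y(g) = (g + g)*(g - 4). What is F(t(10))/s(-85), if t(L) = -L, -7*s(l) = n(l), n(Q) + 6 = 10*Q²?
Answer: -552727/72244 ≈ -7.6508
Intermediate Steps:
n(Q) = -6 + 10*Q²
s(l) = 6/7 - 10*l²/7 (s(l) = -(-6 + 10*l²)/7 = 6/7 - 10*l²/7)
y(g) = 2*g*(-4 + g) (y(g) = (2*g)*(-4 + g) = 2*g*(-4 + g))
F(W) = (1 + 2*W*(-4 + W))² (F(W) = (2*W*(-4 + W) + 1)² = (1 + 2*W*(-4 + W))²)
F(t(10))/s(-85) = (1 + 2*(-1*10)*(-4 - 1*10))²/(6/7 - 10/7*(-85)²) = (1 + 2*(-10)*(-4 - 10))²/(6/7 - 10/7*7225) = (1 + 2*(-10)*(-14))²/(6/7 - 72250/7) = (1 + 280)²/(-72244/7) = 281²*(-7/72244) = 78961*(-7/72244) = -552727/72244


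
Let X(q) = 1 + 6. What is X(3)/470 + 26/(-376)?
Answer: -51/940 ≈ -0.054255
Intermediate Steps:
X(q) = 7
X(3)/470 + 26/(-376) = 7/470 + 26/(-376) = 7*(1/470) + 26*(-1/376) = 7/470 - 13/188 = -51/940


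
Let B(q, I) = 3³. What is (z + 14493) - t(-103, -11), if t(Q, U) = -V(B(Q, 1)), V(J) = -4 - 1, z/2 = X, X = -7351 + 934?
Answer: 1654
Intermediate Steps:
X = -6417
z = -12834 (z = 2*(-6417) = -12834)
B(q, I) = 27
V(J) = -5
t(Q, U) = 5 (t(Q, U) = -1*(-5) = 5)
(z + 14493) - t(-103, -11) = (-12834 + 14493) - 1*5 = 1659 - 5 = 1654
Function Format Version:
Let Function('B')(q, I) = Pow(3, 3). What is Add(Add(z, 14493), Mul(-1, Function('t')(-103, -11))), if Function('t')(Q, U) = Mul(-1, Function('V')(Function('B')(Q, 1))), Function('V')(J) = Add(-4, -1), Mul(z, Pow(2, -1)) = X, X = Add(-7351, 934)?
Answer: 1654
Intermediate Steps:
X = -6417
z = -12834 (z = Mul(2, -6417) = -12834)
Function('B')(q, I) = 27
Function('V')(J) = -5
Function('t')(Q, U) = 5 (Function('t')(Q, U) = Mul(-1, -5) = 5)
Add(Add(z, 14493), Mul(-1, Function('t')(-103, -11))) = Add(Add(-12834, 14493), Mul(-1, 5)) = Add(1659, -5) = 1654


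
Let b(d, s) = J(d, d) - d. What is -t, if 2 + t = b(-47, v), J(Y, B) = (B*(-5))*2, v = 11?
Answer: -515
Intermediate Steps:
J(Y, B) = -10*B (J(Y, B) = -5*B*2 = -10*B)
b(d, s) = -11*d (b(d, s) = -10*d - d = -11*d)
t = 515 (t = -2 - 11*(-47) = -2 + 517 = 515)
-t = -1*515 = -515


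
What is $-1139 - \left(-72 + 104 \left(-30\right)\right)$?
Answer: $2053$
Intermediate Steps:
$-1139 - \left(-72 + 104 \left(-30\right)\right) = -1139 - \left(-72 - 3120\right) = -1139 - -3192 = -1139 + 3192 = 2053$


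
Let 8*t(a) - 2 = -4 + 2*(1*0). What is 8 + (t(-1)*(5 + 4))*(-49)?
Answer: 473/4 ≈ 118.25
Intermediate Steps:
t(a) = -¼ (t(a) = ¼ + (-4 + 2*(1*0))/8 = ¼ + (-4 + 2*0)/8 = ¼ + (-4 + 0)/8 = ¼ + (⅛)*(-4) = ¼ - ½ = -¼)
8 + (t(-1)*(5 + 4))*(-49) = 8 - (5 + 4)/4*(-49) = 8 - ¼*9*(-49) = 8 - 9/4*(-49) = 8 + 441/4 = 473/4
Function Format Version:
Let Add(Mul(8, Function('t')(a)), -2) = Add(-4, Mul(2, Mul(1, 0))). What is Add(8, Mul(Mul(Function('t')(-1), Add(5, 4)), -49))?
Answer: Rational(473, 4) ≈ 118.25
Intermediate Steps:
Function('t')(a) = Rational(-1, 4) (Function('t')(a) = Add(Rational(1, 4), Mul(Rational(1, 8), Add(-4, Mul(2, Mul(1, 0))))) = Add(Rational(1, 4), Mul(Rational(1, 8), Add(-4, Mul(2, 0)))) = Add(Rational(1, 4), Mul(Rational(1, 8), Add(-4, 0))) = Add(Rational(1, 4), Mul(Rational(1, 8), -4)) = Add(Rational(1, 4), Rational(-1, 2)) = Rational(-1, 4))
Add(8, Mul(Mul(Function('t')(-1), Add(5, 4)), -49)) = Add(8, Mul(Mul(Rational(-1, 4), Add(5, 4)), -49)) = Add(8, Mul(Mul(Rational(-1, 4), 9), -49)) = Add(8, Mul(Rational(-9, 4), -49)) = Add(8, Rational(441, 4)) = Rational(473, 4)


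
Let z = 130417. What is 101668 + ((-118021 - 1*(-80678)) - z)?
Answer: -66092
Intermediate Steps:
101668 + ((-118021 - 1*(-80678)) - z) = 101668 + ((-118021 - 1*(-80678)) - 1*130417) = 101668 + ((-118021 + 80678) - 130417) = 101668 + (-37343 - 130417) = 101668 - 167760 = -66092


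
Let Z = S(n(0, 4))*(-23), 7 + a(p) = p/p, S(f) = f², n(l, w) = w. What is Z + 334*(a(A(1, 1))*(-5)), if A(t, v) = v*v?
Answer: 9652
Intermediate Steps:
A(t, v) = v²
a(p) = -6 (a(p) = -7 + p/p = -7 + 1 = -6)
Z = -368 (Z = 4²*(-23) = 16*(-23) = -368)
Z + 334*(a(A(1, 1))*(-5)) = -368 + 334*(-6*(-5)) = -368 + 334*30 = -368 + 10020 = 9652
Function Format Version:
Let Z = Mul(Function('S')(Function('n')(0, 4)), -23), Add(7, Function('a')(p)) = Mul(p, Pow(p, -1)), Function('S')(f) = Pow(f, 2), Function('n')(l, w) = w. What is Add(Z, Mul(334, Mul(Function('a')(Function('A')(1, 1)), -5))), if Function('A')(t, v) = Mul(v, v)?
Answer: 9652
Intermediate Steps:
Function('A')(t, v) = Pow(v, 2)
Function('a')(p) = -6 (Function('a')(p) = Add(-7, Mul(p, Pow(p, -1))) = Add(-7, 1) = -6)
Z = -368 (Z = Mul(Pow(4, 2), -23) = Mul(16, -23) = -368)
Add(Z, Mul(334, Mul(Function('a')(Function('A')(1, 1)), -5))) = Add(-368, Mul(334, Mul(-6, -5))) = Add(-368, Mul(334, 30)) = Add(-368, 10020) = 9652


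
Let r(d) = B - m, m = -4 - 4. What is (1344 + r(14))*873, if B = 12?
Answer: 1190772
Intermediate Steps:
m = -8
r(d) = 20 (r(d) = 12 - 1*(-8) = 12 + 8 = 20)
(1344 + r(14))*873 = (1344 + 20)*873 = 1364*873 = 1190772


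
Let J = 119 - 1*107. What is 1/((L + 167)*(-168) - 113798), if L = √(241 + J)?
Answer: -70927/10057708322 + 42*√253/5028854161 ≈ -6.9192e-6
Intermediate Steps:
J = 12 (J = 119 - 107 = 12)
L = √253 (L = √(241 + 12) = √253 ≈ 15.906)
1/((L + 167)*(-168) - 113798) = 1/((√253 + 167)*(-168) - 113798) = 1/((167 + √253)*(-168) - 113798) = 1/((-28056 - 168*√253) - 113798) = 1/(-141854 - 168*√253)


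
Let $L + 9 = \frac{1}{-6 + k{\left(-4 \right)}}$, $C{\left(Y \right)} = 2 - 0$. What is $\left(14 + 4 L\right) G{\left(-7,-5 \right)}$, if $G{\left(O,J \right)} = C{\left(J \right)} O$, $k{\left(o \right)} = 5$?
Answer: $364$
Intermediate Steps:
$C{\left(Y \right)} = 2$ ($C{\left(Y \right)} = 2 + 0 = 2$)
$L = -10$ ($L = -9 + \frac{1}{-6 + 5} = -9 + \frac{1}{-1} = -9 - 1 = -10$)
$G{\left(O,J \right)} = 2 O$
$\left(14 + 4 L\right) G{\left(-7,-5 \right)} = \left(14 + 4 \left(-10\right)\right) 2 \left(-7\right) = \left(14 - 40\right) \left(-14\right) = \left(-26\right) \left(-14\right) = 364$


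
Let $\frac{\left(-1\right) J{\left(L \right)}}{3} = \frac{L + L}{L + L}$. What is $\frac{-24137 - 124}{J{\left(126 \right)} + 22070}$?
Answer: $- \frac{24261}{22067} \approx -1.0994$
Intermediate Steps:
$J{\left(L \right)} = -3$ ($J{\left(L \right)} = - 3 \frac{L + L}{L + L} = - 3 \frac{2 L}{2 L} = - 3 \cdot 2 L \frac{1}{2 L} = \left(-3\right) 1 = -3$)
$\frac{-24137 - 124}{J{\left(126 \right)} + 22070} = \frac{-24137 - 124}{-3 + 22070} = - \frac{24261}{22067}$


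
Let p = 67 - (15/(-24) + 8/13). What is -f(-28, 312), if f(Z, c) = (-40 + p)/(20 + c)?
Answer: -2809/34528 ≈ -0.081354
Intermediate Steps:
p = 6969/104 (p = 67 - (15*(-1/24) + 8*(1/13)) = 67 - (-5/8 + 8/13) = 67 - 1*(-1/104) = 67 + 1/104 = 6969/104 ≈ 67.010)
f(Z, c) = 2809/(104*(20 + c)) (f(Z, c) = (-40 + 6969/104)/(20 + c) = 2809/(104*(20 + c)))
-f(-28, 312) = -2809/(104*(20 + 312)) = -2809/(104*332) = -1*2809/34528 = -2809/34528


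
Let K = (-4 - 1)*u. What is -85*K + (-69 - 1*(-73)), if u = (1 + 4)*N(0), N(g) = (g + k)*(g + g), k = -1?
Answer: 4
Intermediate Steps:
N(g) = 2*g*(-1 + g) (N(g) = (g - 1)*(g + g) = (-1 + g)*(2*g) = 2*g*(-1 + g))
u = 0 (u = (1 + 4)*(2*0*(-1 + 0)) = 5*(2*0*(-1)) = 5*0 = 0)
K = 0 (K = (-4 - 1)*0 = -5*0 = 0)
-85*K + (-69 - 1*(-73)) = -85*0 + (-69 - 1*(-73)) = 0 + (-69 + 73) = 0 + 4 = 4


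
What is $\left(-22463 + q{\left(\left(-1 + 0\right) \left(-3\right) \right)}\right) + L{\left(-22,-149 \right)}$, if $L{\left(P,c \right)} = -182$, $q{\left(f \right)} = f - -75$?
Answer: $-22567$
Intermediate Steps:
$q{\left(f \right)} = 75 + f$ ($q{\left(f \right)} = f + 75 = 75 + f$)
$\left(-22463 + q{\left(\left(-1 + 0\right) \left(-3\right) \right)}\right) + L{\left(-22,-149 \right)} = \left(-22463 + \left(75 + \left(-1 + 0\right) \left(-3\right)\right)\right) - 182 = \left(-22463 + \left(75 - -3\right)\right) - 182 = \left(-22463 + \left(75 + 3\right)\right) - 182 = \left(-22463 + 78\right) - 182 = -22385 - 182 = -22567$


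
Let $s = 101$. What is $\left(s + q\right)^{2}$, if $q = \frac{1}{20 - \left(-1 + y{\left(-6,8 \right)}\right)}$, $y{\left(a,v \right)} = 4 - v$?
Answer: $\frac{6380676}{625} \approx 10209.0$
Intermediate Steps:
$q = \frac{1}{25}$ ($q = \frac{1}{20 + \left(1 - \left(4 - 8\right)\right)} = \frac{1}{20 + \left(1 - -4\right)} = \frac{1}{20 + \left(1 + 4\right)} = \frac{1}{20 + 5} = \frac{1}{25} \approx 0.04$)
$\left(s + q\right)^{2} = \left(101 + \frac{1}{25}\right)^{2} = \left(\frac{2526}{25}\right)^{2} = \frac{6380676}{625}$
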